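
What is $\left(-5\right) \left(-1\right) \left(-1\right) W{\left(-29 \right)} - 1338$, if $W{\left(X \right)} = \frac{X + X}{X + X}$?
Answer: $-1343$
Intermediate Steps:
$W{\left(X \right)} = 1$ ($W{\left(X \right)} = \frac{2 X}{2 X} = 2 X \frac{1}{2 X} = 1$)
$\left(-5\right) \left(-1\right) \left(-1\right) W{\left(-29 \right)} - 1338 = \left(-5\right) \left(-1\right) \left(-1\right) 1 - 1338 = 5 \left(-1\right) 1 - 1338 = \left(-5\right) 1 - 1338 = -5 - 1338 = -1343$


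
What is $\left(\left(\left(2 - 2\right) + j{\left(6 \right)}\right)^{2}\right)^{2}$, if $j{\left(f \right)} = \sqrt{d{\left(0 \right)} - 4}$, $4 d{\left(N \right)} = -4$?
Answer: $25$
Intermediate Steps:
$d{\left(N \right)} = -1$ ($d{\left(N \right)} = \frac{1}{4} \left(-4\right) = -1$)
$j{\left(f \right)} = i \sqrt{5}$ ($j{\left(f \right)} = \sqrt{-1 - 4} = \sqrt{-5} = i \sqrt{5}$)
$\left(\left(\left(2 - 2\right) + j{\left(6 \right)}\right)^{2}\right)^{2} = \left(\left(\left(2 - 2\right) + i \sqrt{5}\right)^{2}\right)^{2} = \left(\left(0 + i \sqrt{5}\right)^{2}\right)^{2} = \left(\left(i \sqrt{5}\right)^{2}\right)^{2} = \left(-5\right)^{2} = 25$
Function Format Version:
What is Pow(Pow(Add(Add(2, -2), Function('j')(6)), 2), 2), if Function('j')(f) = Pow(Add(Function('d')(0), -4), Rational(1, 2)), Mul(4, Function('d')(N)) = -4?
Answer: 25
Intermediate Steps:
Function('d')(N) = -1 (Function('d')(N) = Mul(Rational(1, 4), -4) = -1)
Function('j')(f) = Mul(I, Pow(5, Rational(1, 2))) (Function('j')(f) = Pow(Add(-1, -4), Rational(1, 2)) = Pow(-5, Rational(1, 2)) = Mul(I, Pow(5, Rational(1, 2))))
Pow(Pow(Add(Add(2, -2), Function('j')(6)), 2), 2) = Pow(Pow(Add(Add(2, -2), Mul(I, Pow(5, Rational(1, 2)))), 2), 2) = Pow(Pow(Add(0, Mul(I, Pow(5, Rational(1, 2)))), 2), 2) = Pow(Pow(Mul(I, Pow(5, Rational(1, 2))), 2), 2) = Pow(-5, 2) = 25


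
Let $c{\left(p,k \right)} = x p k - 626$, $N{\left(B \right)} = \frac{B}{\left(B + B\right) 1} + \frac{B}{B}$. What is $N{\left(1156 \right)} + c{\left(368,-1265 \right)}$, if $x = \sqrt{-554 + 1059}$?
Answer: $- \frac{1249}{2} - 465520 \sqrt{505} \approx -1.0462 \cdot 10^{7}$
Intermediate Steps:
$N{\left(B \right)} = \frac{3}{2}$ ($N{\left(B \right)} = \frac{B}{2 B 1} + 1 = \frac{B}{2 B} + 1 = B \frac{1}{2 B} + 1 = \frac{1}{2} + 1 = \frac{3}{2}$)
$x = \sqrt{505} \approx 22.472$
$c{\left(p,k \right)} = -626 + k p \sqrt{505}$ ($c{\left(p,k \right)} = \sqrt{505} p k - 626 = p \sqrt{505} k - 626 = k p \sqrt{505} - 626 = -626 + k p \sqrt{505}$)
$N{\left(1156 \right)} + c{\left(368,-1265 \right)} = \frac{3}{2} - \left(626 + 465520 \sqrt{505}\right) = - \frac{1249}{2} - 465520 \sqrt{505}$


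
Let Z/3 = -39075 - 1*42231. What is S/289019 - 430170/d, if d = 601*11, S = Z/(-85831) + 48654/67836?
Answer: -120647849415838514223/1854157852558163174 ≈ -65.069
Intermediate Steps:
Z = -243918 (Z = 3*(-39075 - 1*42231) = 3*(-39075 - 42231) = 3*(-81306) = -243918)
S = 3453740487/970405286 (S = -243918/(-85831) + 48654/67836 = -243918*(-1/85831) + 48654*(1/67836) = 243918/85831 + 8109/11306 = 3453740487/970405286 ≈ 3.5591)
d = 6611
S/289019 - 430170/d = (3453740487/970405286)/289019 - 430170/6611 = (3453740487/970405286)*(1/289019) - 430170*1/6611 = 3453740487/280465565354434 - 430170/6611 = -120647849415838514223/1854157852558163174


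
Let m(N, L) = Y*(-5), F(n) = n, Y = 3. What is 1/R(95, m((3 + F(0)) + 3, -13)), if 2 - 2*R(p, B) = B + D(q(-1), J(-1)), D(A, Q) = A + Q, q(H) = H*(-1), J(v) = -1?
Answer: 2/17 ≈ 0.11765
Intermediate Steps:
q(H) = -H
m(N, L) = -15 (m(N, L) = 3*(-5) = -15)
R(p, B) = 1 - B/2 (R(p, B) = 1 - (B + (-1*(-1) - 1))/2 = 1 - (B + (1 - 1))/2 = 1 - (B + 0)/2 = 1 - B/2)
1/R(95, m((3 + F(0)) + 3, -13)) = 1/(1 - ½*(-15)) = 1/(1 + 15/2) = 1/(17/2) = 2/17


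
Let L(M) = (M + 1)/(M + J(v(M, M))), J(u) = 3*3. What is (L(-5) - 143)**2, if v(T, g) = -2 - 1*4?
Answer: 20736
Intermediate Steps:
v(T, g) = -6 (v(T, g) = -2 - 4 = -6)
J(u) = 9
L(M) = (1 + M)/(9 + M) (L(M) = (M + 1)/(M + 9) = (1 + M)/(9 + M))
(L(-5) - 143)**2 = ((1 - 5)/(9 - 5) - 143)**2 = (-4/4 - 143)**2 = ((1/4)*(-4) - 143)**2 = (-1 - 143)**2 = (-144)**2 = 20736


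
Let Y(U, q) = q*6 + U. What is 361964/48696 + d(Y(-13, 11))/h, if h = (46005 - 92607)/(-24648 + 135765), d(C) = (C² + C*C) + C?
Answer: -212976726851/15759243 ≈ -13514.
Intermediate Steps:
Y(U, q) = U + 6*q (Y(U, q) = 6*q + U = U + 6*q)
d(C) = C + 2*C² (d(C) = (C² + C²) + C = 2*C² + C = C + 2*C²)
h = -15534/37039 (h = -46602/111117 = -46602*1/111117 = -15534/37039 ≈ -0.41940)
361964/48696 + d(Y(-13, 11))/h = 361964/48696 + ((-13 + 6*11)*(1 + 2*(-13 + 6*11)))/(-15534/37039) = 361964*(1/48696) + ((-13 + 66)*(1 + 2*(-13 + 66)))*(-37039/15534) = 90491/12174 + (53*(1 + 2*53))*(-37039/15534) = 90491/12174 + (53*(1 + 106))*(-37039/15534) = 90491/12174 + (53*107)*(-37039/15534) = 90491/12174 + 5671*(-37039/15534) = 90491/12174 - 210048169/15534 = -212976726851/15759243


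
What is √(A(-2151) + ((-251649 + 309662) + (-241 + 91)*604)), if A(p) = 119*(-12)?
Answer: I*√34015 ≈ 184.43*I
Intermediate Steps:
A(p) = -1428
√(A(-2151) + ((-251649 + 309662) + (-241 + 91)*604)) = √(-1428 + ((-251649 + 309662) + (-241 + 91)*604)) = √(-1428 + (58013 - 150*604)) = √(-1428 + (58013 - 90600)) = √(-1428 - 32587) = √(-34015) = I*√34015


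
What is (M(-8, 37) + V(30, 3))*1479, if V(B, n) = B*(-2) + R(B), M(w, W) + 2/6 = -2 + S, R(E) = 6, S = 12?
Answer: -65569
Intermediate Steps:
M(w, W) = 29/3 (M(w, W) = -⅓ + (-2 + 12) = -⅓ + 10 = 29/3)
V(B, n) = 6 - 2*B (V(B, n) = B*(-2) + 6 = -2*B + 6 = 6 - 2*B)
(M(-8, 37) + V(30, 3))*1479 = (29/3 + (6 - 2*30))*1479 = (29/3 + (6 - 60))*1479 = (29/3 - 54)*1479 = -133/3*1479 = -65569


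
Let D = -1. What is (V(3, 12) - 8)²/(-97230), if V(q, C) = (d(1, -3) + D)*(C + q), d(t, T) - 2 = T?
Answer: -722/48615 ≈ -0.014851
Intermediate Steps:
d(t, T) = 2 + T
V(q, C) = -2*C - 2*q (V(q, C) = ((2 - 3) - 1)*(C + q) = (-1 - 1)*(C + q) = -2*(C + q) = -2*C - 2*q)
(V(3, 12) - 8)²/(-97230) = ((-2*12 - 2*3) - 8)²/(-97230) = ((-24 - 6) - 8)²*(-1/97230) = (-30 - 8)²*(-1/97230) = (-38)²*(-1/97230) = 1444*(-1/97230) = -722/48615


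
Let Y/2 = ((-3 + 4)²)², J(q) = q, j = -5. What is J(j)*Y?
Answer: -10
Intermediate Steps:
Y = 2 (Y = 2*((-3 + 4)²)² = 2*(1²)² = 2*1² = 2*1 = 2)
J(j)*Y = -5*2 = -10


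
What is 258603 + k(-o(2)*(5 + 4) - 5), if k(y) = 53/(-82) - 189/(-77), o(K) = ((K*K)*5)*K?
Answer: 233261537/902 ≈ 2.5860e+5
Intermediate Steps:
o(K) = 5*K³ (o(K) = (K²*5)*K = (5*K²)*K = 5*K³)
k(y) = 1631/902 (k(y) = 53*(-1/82) - 189*(-1/77) = -53/82 + 27/11 = 1631/902)
258603 + k(-o(2)*(5 + 4) - 5) = 258603 + 1631/902 = 233261537/902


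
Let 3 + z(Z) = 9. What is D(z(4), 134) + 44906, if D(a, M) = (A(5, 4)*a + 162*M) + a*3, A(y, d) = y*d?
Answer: 66752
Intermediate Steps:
z(Z) = 6 (z(Z) = -3 + 9 = 6)
A(y, d) = d*y
D(a, M) = 23*a + 162*M (D(a, M) = ((4*5)*a + 162*M) + a*3 = (20*a + 162*M) + 3*a = 23*a + 162*M)
D(z(4), 134) + 44906 = (23*6 + 162*134) + 44906 = (138 + 21708) + 44906 = 21846 + 44906 = 66752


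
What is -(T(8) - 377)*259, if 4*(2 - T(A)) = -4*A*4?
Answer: 88837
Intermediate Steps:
T(A) = 2 + 4*A (T(A) = 2 - (-4*A)*4/4 = 2 - (-4)*A = 2 + 4*A)
-(T(8) - 377)*259 = -((2 + 4*8) - 377)*259 = -((2 + 32) - 377)*259 = -(34 - 377)*259 = -(-343)*259 = -1*(-88837) = 88837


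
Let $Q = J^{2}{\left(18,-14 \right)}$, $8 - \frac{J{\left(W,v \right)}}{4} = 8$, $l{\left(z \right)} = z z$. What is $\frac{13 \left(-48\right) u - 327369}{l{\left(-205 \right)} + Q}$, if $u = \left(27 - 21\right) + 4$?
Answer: $- \frac{333609}{42025} \approx -7.9383$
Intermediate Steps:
$l{\left(z \right)} = z^{2}$
$J{\left(W,v \right)} = 0$ ($J{\left(W,v \right)} = 32 - 32 = 0$)
$u = 10$ ($u = 6 + 4 = 10$)
$Q = 0$ ($Q = 0^{2} = 0$)
$\frac{13 \left(-48\right) u - 327369}{l{\left(-205 \right)} + Q} = \frac{13 \left(-48\right) 10 - 327369}{\left(-205\right)^{2} + 0} = \frac{\left(-624\right) 10 - 327369}{42025 + 0} = \frac{-6240 - 327369}{42025} = \left(-333609\right) \frac{1}{42025} = - \frac{333609}{42025}$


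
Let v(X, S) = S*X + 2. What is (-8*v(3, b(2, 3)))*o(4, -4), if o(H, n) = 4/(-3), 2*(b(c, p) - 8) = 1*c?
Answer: 928/3 ≈ 309.33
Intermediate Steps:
b(c, p) = 8 + c/2 (b(c, p) = 8 + (1*c)/2 = 8 + c/2)
o(H, n) = -4/3 (o(H, n) = 4*(-⅓) = -4/3)
v(X, S) = 2 + S*X
(-8*v(3, b(2, 3)))*o(4, -4) = -8*(2 + (8 + (½)*2)*3)*(-4/3) = -8*(2 + (8 + 1)*3)*(-4/3) = -8*(2 + 9*3)*(-4/3) = -8*(2 + 27)*(-4/3) = -8*29*(-4/3) = -232*(-4/3) = 928/3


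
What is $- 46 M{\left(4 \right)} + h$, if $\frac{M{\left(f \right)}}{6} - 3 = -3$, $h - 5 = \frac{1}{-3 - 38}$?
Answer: $\frac{204}{41} \approx 4.9756$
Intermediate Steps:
$h = \frac{204}{41}$ ($h = 5 + \frac{1}{-3 - 38} = 5 + \frac{1}{-41} = 5 - \frac{1}{41} = \frac{204}{41} \approx 4.9756$)
$M{\left(f \right)} = 0$ ($M{\left(f \right)} = 18 + 6 \left(-3\right) = 18 - 18 = 0$)
$- 46 M{\left(4 \right)} + h = \left(-46\right) 0 + \frac{204}{41} = 0 + \frac{204}{41} = \frac{204}{41}$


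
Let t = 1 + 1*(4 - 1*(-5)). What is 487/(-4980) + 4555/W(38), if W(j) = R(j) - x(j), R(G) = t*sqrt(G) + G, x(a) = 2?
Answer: -102229981/1558740 + 22775*sqrt(38)/1252 ≈ 46.551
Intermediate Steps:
t = 10 (t = 1 + 1*(4 + 5) = 1 + 1*9 = 1 + 9 = 10)
R(G) = G + 10*sqrt(G) (R(G) = 10*sqrt(G) + G = G + 10*sqrt(G))
W(j) = -2 + j + 10*sqrt(j) (W(j) = (j + 10*sqrt(j)) - 1*2 = (j + 10*sqrt(j)) - 2 = -2 + j + 10*sqrt(j))
487/(-4980) + 4555/W(38) = 487/(-4980) + 4555/(-2 + 38 + 10*sqrt(38)) = 487*(-1/4980) + 4555/(36 + 10*sqrt(38)) = -487/4980 + 4555/(36 + 10*sqrt(38))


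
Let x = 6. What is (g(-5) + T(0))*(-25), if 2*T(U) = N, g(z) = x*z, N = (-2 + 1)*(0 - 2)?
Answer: 725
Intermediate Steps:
N = 2 (N = -1*(-2) = 2)
g(z) = 6*z
T(U) = 1 (T(U) = (½)*2 = 1)
(g(-5) + T(0))*(-25) = (6*(-5) + 1)*(-25) = (-30 + 1)*(-25) = -29*(-25) = 725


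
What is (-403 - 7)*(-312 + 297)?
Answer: 6150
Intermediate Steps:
(-403 - 7)*(-312 + 297) = -410*(-15) = 6150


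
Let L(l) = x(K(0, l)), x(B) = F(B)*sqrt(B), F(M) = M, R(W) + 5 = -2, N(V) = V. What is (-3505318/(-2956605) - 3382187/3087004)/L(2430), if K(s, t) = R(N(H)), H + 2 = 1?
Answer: 821139692137*I*sqrt(7)/447225521609580 ≈ 0.0048578*I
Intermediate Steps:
H = -1 (H = -2 + 1 = -1)
R(W) = -7 (R(W) = -5 - 2 = -7)
K(s, t) = -7
x(B) = B**(3/2) (x(B) = B*sqrt(B) = B**(3/2))
L(l) = -7*I*sqrt(7) (L(l) = (-7)**(3/2) = -7*I*sqrt(7))
(-3505318/(-2956605) - 3382187/3087004)/L(2430) = (-3505318/(-2956605) - 3382187/3087004)/((-7*I*sqrt(7))) = (-3505318*(-1/2956605) - 3382187*1/3087004)*(I*sqrt(7)/49) = (3505318/2956605 - 3382187/3087004)*(I*sqrt(7)/49) = 821139692137*(I*sqrt(7)/49)/9127051461420 = 821139692137*I*sqrt(7)/447225521609580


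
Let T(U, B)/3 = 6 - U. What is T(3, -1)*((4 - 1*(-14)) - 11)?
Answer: 63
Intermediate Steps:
T(U, B) = 18 - 3*U (T(U, B) = 3*(6 - U) = 18 - 3*U)
T(3, -1)*((4 - 1*(-14)) - 11) = (18 - 3*3)*((4 - 1*(-14)) - 11) = (18 - 9)*((4 + 14) - 11) = 9*(18 - 11) = 9*7 = 63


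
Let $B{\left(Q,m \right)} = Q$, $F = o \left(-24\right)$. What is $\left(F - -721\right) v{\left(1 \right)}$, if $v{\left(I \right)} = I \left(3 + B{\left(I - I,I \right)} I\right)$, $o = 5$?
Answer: $1803$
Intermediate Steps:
$F = -120$ ($F = 5 \left(-24\right) = -120$)
$v{\left(I \right)} = 3 I$ ($v{\left(I \right)} = I \left(3 + \left(I - I\right) I\right) = I \left(3 + 0 I\right) = I \left(3 + 0\right) = I 3 = 3 I$)
$\left(F - -721\right) v{\left(1 \right)} = \left(-120 - -721\right) 3 \cdot 1 = \left(-120 + 721\right) 3 = 601 \cdot 3 = 1803$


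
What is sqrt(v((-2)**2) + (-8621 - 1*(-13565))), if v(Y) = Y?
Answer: 2*sqrt(1237) ≈ 70.342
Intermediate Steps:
sqrt(v((-2)**2) + (-8621 - 1*(-13565))) = sqrt((-2)**2 + (-8621 - 1*(-13565))) = sqrt(4 + (-8621 + 13565)) = sqrt(4 + 4944) = sqrt(4948) = 2*sqrt(1237)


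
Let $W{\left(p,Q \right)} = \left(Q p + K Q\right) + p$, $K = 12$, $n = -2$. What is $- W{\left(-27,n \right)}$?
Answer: $-3$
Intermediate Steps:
$W{\left(p,Q \right)} = p + 12 Q + Q p$ ($W{\left(p,Q \right)} = \left(Q p + 12 Q\right) + p = \left(12 Q + Q p\right) + p = p + 12 Q + Q p$)
$- W{\left(-27,n \right)} = - (-27 + 12 \left(-2\right) - -54) = - (-27 - 24 + 54) = \left(-1\right) 3 = -3$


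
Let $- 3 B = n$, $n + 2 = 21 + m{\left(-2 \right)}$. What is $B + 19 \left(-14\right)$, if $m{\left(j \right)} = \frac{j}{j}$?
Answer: $- \frac{818}{3} \approx -272.67$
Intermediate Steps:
$m{\left(j \right)} = 1$
$n = 20$ ($n = -2 + \left(21 + 1\right) = -2 + 22 = 20$)
$B = - \frac{20}{3}$ ($B = \left(- \frac{1}{3}\right) 20 = - \frac{20}{3} \approx -6.6667$)
$B + 19 \left(-14\right) = - \frac{20}{3} + 19 \left(-14\right) = - \frac{20}{3} - 266 = - \frac{818}{3}$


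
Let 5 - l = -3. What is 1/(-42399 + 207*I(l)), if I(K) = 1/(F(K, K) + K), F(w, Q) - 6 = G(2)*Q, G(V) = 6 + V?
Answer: -26/1102305 ≈ -2.3587e-5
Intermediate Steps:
l = 8 (l = 5 - 1*(-3) = 5 + 3 = 8)
F(w, Q) = 6 + 8*Q (F(w, Q) = 6 + (6 + 2)*Q = 6 + 8*Q)
I(K) = 1/(6 + 9*K) (I(K) = 1/((6 + 8*K) + K) = 1/(6 + 9*K))
1/(-42399 + 207*I(l)) = 1/(-42399 + 207*(1/(3*(2 + 3*8)))) = 1/(-42399 + 207*(1/(3*(2 + 24)))) = 1/(-42399 + 207*((⅓)/26)) = 1/(-42399 + 207*((⅓)*(1/26))) = 1/(-42399 + 207*(1/78)) = 1/(-42399 + 69/26) = 1/(-1102305/26) = -26/1102305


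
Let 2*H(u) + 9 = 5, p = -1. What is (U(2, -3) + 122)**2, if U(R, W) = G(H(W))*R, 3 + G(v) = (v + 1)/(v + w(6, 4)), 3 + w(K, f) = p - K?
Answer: 485809/36 ≈ 13495.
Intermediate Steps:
H(u) = -2 (H(u) = -9/2 + (1/2)*5 = -9/2 + 5/2 = -2)
w(K, f) = -4 - K (w(K, f) = -3 + (-1 - K) = -4 - K)
G(v) = -3 + (1 + v)/(-10 + v) (G(v) = -3 + (v + 1)/(v + (-4 - 1*6)) = -3 + (1 + v)/(v + (-4 - 6)) = -3 + (1 + v)/(v - 10) = -3 + (1 + v)/(-10 + v))
U(R, W) = -35*R/12 (U(R, W) = ((31 - 2*(-2))/(-10 - 2))*R = ((31 + 4)/(-12))*R = (-1/12*35)*R = -35*R/12)
(U(2, -3) + 122)**2 = (-35/12*2 + 122)**2 = (-35/6 + 122)**2 = (697/6)**2 = 485809/36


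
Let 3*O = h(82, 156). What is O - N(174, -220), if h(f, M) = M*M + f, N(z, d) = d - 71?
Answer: 25291/3 ≈ 8430.3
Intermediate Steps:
N(z, d) = -71 + d
h(f, M) = f + M² (h(f, M) = M² + f = f + M²)
O = 24418/3 (O = (82 + 156²)/3 = (82 + 24336)/3 = (⅓)*24418 = 24418/3 ≈ 8139.3)
O - N(174, -220) = 24418/3 - (-71 - 220) = 24418/3 - 1*(-291) = 24418/3 + 291 = 25291/3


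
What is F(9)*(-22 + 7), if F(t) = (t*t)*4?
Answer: -4860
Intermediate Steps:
F(t) = 4*t**2 (F(t) = t**2*4 = 4*t**2)
F(9)*(-22 + 7) = (4*9**2)*(-22 + 7) = (4*81)*(-15) = 324*(-15) = -4860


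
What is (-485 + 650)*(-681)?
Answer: -112365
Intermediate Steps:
(-485 + 650)*(-681) = 165*(-681) = -112365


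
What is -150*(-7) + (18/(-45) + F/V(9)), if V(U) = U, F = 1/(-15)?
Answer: 28339/27 ≈ 1049.6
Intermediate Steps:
F = -1/15 ≈ -0.066667
-150*(-7) + (18/(-45) + F/V(9)) = -150*(-7) + (18/(-45) - 1/15/9) = 1050 + (18*(-1/45) - 1/15*⅑) = 1050 + (-⅖ - 1/135) = 1050 - 11/27 = 28339/27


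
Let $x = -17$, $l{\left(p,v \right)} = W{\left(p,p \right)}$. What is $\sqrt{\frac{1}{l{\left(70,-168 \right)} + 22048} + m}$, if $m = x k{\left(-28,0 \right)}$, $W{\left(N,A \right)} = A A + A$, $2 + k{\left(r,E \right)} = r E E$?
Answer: $\frac{\sqrt{2757676226}}{9006} \approx 5.831$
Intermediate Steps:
$k{\left(r,E \right)} = -2 + r E^{2}$ ($k{\left(r,E \right)} = -2 + r E E = -2 + E r E = -2 + r E^{2}$)
$W{\left(N,A \right)} = A + A^{2}$ ($W{\left(N,A \right)} = A^{2} + A = A + A^{2}$)
$l{\left(p,v \right)} = p \left(1 + p\right)$
$m = 34$ ($m = - 17 \left(-2 - 28 \cdot 0^{2}\right) = - 17 \left(-2 - 0\right) = - 17 \left(-2 + 0\right) = \left(-17\right) \left(-2\right) = 34$)
$\sqrt{\frac{1}{l{\left(70,-168 \right)} + 22048} + m} = \sqrt{\frac{1}{70 \left(1 + 70\right) + 22048} + 34} = \sqrt{\frac{1}{70 \cdot 71 + 22048} + 34} = \sqrt{\frac{1}{4970 + 22048} + 34} = \sqrt{\frac{1}{27018} + 34} = \sqrt{\frac{918613}{27018}} = \frac{\sqrt{2757676226}}{9006}$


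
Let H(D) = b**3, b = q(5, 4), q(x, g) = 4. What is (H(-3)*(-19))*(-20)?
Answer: 24320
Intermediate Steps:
b = 4
H(D) = 64 (H(D) = 4**3 = 64)
(H(-3)*(-19))*(-20) = (64*(-19))*(-20) = -1216*(-20) = 24320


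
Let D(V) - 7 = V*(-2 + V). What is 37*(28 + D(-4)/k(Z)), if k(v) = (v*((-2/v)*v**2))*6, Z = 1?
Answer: 11285/12 ≈ 940.42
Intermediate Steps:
D(V) = 7 + V*(-2 + V)
k(v) = -12*v**2 (k(v) = (v*(-2*v))*6 = -2*v**2*6 = -12*v**2)
37*(28 + D(-4)/k(Z)) = 37*(28 + (7 + (-4)**2 - 2*(-4))/((-12*1**2))) = 37*(28 + (7 + 16 + 8)/((-12*1))) = 37*(28 + 31/(-12)) = 37*(28 + 31*(-1/12)) = 37*(28 - 31/12) = 37*(305/12) = 11285/12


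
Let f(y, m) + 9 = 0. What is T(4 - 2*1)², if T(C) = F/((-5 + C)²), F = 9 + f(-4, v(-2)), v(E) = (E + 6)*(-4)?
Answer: 0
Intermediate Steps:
v(E) = -24 - 4*E (v(E) = (6 + E)*(-4) = -24 - 4*E)
f(y, m) = -9 (f(y, m) = -9 + 0 = -9)
F = 0 (F = 9 - 9 = 0)
T(C) = 0 (T(C) = 0/((-5 + C)²) = 0/(-5 + C)² = 0)
T(4 - 2*1)² = 0² = 0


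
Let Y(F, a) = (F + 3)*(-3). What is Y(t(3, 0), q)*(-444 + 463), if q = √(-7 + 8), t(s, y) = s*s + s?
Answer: -855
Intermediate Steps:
t(s, y) = s + s² (t(s, y) = s² + s = s + s²)
q = 1 (q = √1 = 1)
Y(F, a) = -9 - 3*F (Y(F, a) = (3 + F)*(-3) = -9 - 3*F)
Y(t(3, 0), q)*(-444 + 463) = (-9 - 9*(1 + 3))*(-444 + 463) = (-9 - 9*4)*19 = (-9 - 3*12)*19 = (-9 - 36)*19 = -45*19 = -855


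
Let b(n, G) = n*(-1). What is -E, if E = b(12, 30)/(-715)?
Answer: -12/715 ≈ -0.016783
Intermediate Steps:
b(n, G) = -n
E = 12/715 (E = -1*12/(-715) = -12*(-1/715) = 12/715 ≈ 0.016783)
-E = -1*12/715 = -12/715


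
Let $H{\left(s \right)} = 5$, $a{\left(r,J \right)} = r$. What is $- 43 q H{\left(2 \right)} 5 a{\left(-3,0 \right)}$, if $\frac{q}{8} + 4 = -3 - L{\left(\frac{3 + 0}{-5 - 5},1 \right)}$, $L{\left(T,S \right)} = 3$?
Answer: $-258000$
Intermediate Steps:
$q = -80$ ($q = -32 + 8 \left(-3 - 3\right) = -32 + 8 \left(-6\right) = -32 - 48 = -80$)
$- 43 q H{\left(2 \right)} 5 a{\left(-3,0 \right)} = - 43 \left(-80\right) 5 \cdot 5 \left(-3\right) = - 43 \left(\left(-400\right) 5\right) \left(-3\right) = \left(-43\right) \left(-2000\right) \left(-3\right) = 86000 \left(-3\right) = -258000$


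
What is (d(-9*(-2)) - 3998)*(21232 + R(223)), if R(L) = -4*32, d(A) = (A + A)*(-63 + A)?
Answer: -118562272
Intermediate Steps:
d(A) = 2*A*(-63 + A) (d(A) = (2*A)*(-63 + A) = 2*A*(-63 + A))
R(L) = -128
(d(-9*(-2)) - 3998)*(21232 + R(223)) = (2*(-9*(-2))*(-63 - 9*(-2)) - 3998)*(21232 - 128) = (2*18*(-63 + 18) - 3998)*21104 = (2*18*(-45) - 3998)*21104 = (-1620 - 3998)*21104 = -5618*21104 = -118562272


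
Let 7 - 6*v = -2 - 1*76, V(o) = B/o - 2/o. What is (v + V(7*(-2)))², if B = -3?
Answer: 93025/441 ≈ 210.94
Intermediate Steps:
V(o) = -5/o (V(o) = -3/o - 2/o = -5/o)
v = 85/6 (v = 7/6 - (-2 - 1*76)/6 = 7/6 - (-2 - 76)/6 = 7/6 - ⅙*(-78) = 7/6 + 13 = 85/6 ≈ 14.167)
(v + V(7*(-2)))² = (85/6 - 5/(7*(-2)))² = (85/6 - 5/(-14))² = (85/6 - 5*(-1/14))² = (85/6 + 5/14)² = (305/21)² = 93025/441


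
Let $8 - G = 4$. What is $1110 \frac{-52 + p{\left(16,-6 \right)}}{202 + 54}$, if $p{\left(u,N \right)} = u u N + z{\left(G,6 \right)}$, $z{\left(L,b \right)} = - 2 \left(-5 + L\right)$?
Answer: $- \frac{440115}{64} \approx -6876.8$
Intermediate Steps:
$G = 4$ ($G = 8 - 4 = 4$)
$z{\left(L,b \right)} = 10 - 2 L$
$p{\left(u,N \right)} = 2 + N u^{2}$ ($p{\left(u,N \right)} = u u N + \left(10 - 8\right) = u^{2} N + \left(10 - 8\right) = N u^{2} + 2 = 2 + N u^{2}$)
$1110 \frac{-52 + p{\left(16,-6 \right)}}{202 + 54} = 1110 \frac{-52 + \left(2 - 6 \cdot 16^{2}\right)}{202 + 54} = 1110 \frac{-52 + \left(2 - 1536\right)}{256} = 1110 \left(-52 + \left(2 - 1536\right)\right) \frac{1}{256} = 1110 \left(-52 - 1534\right) \frac{1}{256} = 1110 \left(\left(-1586\right) \frac{1}{256}\right) = 1110 \left(- \frac{793}{128}\right) = - \frac{440115}{64}$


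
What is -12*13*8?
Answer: -1248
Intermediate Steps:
-12*13*8 = -156*8 = -1248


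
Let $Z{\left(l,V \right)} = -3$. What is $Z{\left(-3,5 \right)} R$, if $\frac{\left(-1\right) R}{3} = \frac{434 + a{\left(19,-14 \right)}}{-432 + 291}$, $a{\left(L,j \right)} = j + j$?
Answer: $- \frac{1218}{47} \approx -25.915$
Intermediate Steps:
$a{\left(L,j \right)} = 2 j$
$R = \frac{406}{47}$ ($R = - 3 \frac{434 + 2 \left(-14\right)}{-432 + 291} = - 3 \frac{434 - 28}{-141} = - 3 \cdot 406 \left(- \frac{1}{141}\right) = \left(-3\right) \left(- \frac{406}{141}\right) = \frac{406}{47} \approx 8.6383$)
$Z{\left(-3,5 \right)} R = \left(-3\right) \frac{406}{47} = - \frac{1218}{47}$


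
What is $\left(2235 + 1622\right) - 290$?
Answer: $3567$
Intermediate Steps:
$\left(2235 + 1622\right) - 290 = 3857 - 290 = 3567$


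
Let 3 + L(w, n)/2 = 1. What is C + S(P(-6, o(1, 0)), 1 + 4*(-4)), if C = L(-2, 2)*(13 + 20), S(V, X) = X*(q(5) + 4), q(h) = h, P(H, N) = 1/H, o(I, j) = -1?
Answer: -267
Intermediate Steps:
L(w, n) = -4 (L(w, n) = -6 + 2*1 = -6 + 2 = -4)
S(V, X) = 9*X (S(V, X) = X*(5 + 4) = X*9 = 9*X)
C = -132 (C = -4*(13 + 20) = -4*33 = -132)
C + S(P(-6, o(1, 0)), 1 + 4*(-4)) = -132 + 9*(1 + 4*(-4)) = -132 + 9*(1 - 16) = -132 + 9*(-15) = -132 - 135 = -267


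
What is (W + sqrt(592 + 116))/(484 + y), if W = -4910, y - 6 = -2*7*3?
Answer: -2455/224 + sqrt(177)/224 ≈ -10.900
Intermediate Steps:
y = -36 (y = 6 - 2*7*3 = 6 - 14*3 = 6 - 42 = -36)
(W + sqrt(592 + 116))/(484 + y) = (-4910 + sqrt(592 + 116))/(484 - 36) = (-4910 + sqrt(708))/448 = (-4910 + 2*sqrt(177))*(1/448) = -2455/224 + sqrt(177)/224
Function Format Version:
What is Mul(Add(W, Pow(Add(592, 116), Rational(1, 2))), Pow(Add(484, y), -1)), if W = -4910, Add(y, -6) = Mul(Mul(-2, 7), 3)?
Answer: Add(Rational(-2455, 224), Mul(Rational(1, 224), Pow(177, Rational(1, 2)))) ≈ -10.900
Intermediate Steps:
y = -36 (y = Add(6, Mul(Mul(-2, 7), 3)) = Add(6, Mul(-14, 3)) = Add(6, -42) = -36)
Mul(Add(W, Pow(Add(592, 116), Rational(1, 2))), Pow(Add(484, y), -1)) = Mul(Add(-4910, Pow(Add(592, 116), Rational(1, 2))), Pow(Add(484, -36), -1)) = Mul(Add(-4910, Pow(708, Rational(1, 2))), Pow(448, -1)) = Mul(Add(-4910, Mul(2, Pow(177, Rational(1, 2)))), Rational(1, 448)) = Add(Rational(-2455, 224), Mul(Rational(1, 224), Pow(177, Rational(1, 2))))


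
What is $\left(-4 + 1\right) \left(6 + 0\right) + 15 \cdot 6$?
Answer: $72$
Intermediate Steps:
$\left(-4 + 1\right) \left(6 + 0\right) + 15 \cdot 6 = \left(-3\right) 6 + 90 = -18 + 90 = 72$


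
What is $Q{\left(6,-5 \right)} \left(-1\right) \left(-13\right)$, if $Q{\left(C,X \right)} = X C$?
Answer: $-390$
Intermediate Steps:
$Q{\left(C,X \right)} = C X$
$Q{\left(6,-5 \right)} \left(-1\right) \left(-13\right) = 6 \left(-5\right) \left(-1\right) \left(-13\right) = \left(-30\right) \left(-1\right) \left(-13\right) = 30 \left(-13\right) = -390$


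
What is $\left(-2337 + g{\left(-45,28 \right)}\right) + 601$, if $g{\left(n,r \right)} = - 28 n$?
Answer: $-476$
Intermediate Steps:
$\left(-2337 + g{\left(-45,28 \right)}\right) + 601 = \left(-2337 - -1260\right) + 601 = \left(-2337 + 1260\right) + 601 = -1077 + 601 = -476$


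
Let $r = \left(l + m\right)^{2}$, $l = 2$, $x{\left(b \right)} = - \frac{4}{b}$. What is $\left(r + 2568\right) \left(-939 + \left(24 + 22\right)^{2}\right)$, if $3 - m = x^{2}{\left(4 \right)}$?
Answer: $3041368$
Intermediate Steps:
$m = 2$ ($m = 3 - \left(- \frac{4}{4}\right)^{2} = 3 - \left(\left(-4\right) \frac{1}{4}\right)^{2} = 3 - \left(-1\right)^{2} = 3 - 1 = 2$)
$r = 16$ ($r = \left(2 + 2\right)^{2} = 4^{2} = 16$)
$\left(r + 2568\right) \left(-939 + \left(24 + 22\right)^{2}\right) = \left(16 + 2568\right) \left(-939 + \left(24 + 22\right)^{2}\right) = 2584 \left(-939 + 46^{2}\right) = 2584 \left(-939 + 2116\right) = 2584 \cdot 1177 = 3041368$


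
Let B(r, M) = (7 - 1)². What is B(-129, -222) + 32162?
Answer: 32198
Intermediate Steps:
B(r, M) = 36 (B(r, M) = 6² = 36)
B(-129, -222) + 32162 = 36 + 32162 = 32198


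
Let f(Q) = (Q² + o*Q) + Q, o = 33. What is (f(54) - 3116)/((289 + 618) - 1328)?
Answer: -1636/421 ≈ -3.8860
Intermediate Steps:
f(Q) = Q² + 34*Q (f(Q) = (Q² + 33*Q) + Q = Q² + 34*Q)
(f(54) - 3116)/((289 + 618) - 1328) = (54*(34 + 54) - 3116)/((289 + 618) - 1328) = (54*88 - 3116)/(907 - 1328) = (4752 - 3116)/(-421) = 1636*(-1/421) = -1636/421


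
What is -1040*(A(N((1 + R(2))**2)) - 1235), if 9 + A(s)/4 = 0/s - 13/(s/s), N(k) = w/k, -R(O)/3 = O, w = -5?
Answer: 1375920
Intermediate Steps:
R(O) = -3*O
N(k) = -5/k
A(s) = -88 (A(s) = -36 + 4*(0/s - 13/(s/s)) = -36 + 4*(0 - 13/1) = -36 + 4*(0 - 13*1) = -36 + 4*(0 - 13) = -36 + 4*(-13) = -36 - 52 = -88)
-1040*(A(N((1 + R(2))**2)) - 1235) = -1040*(-88 - 1235) = -1040*(-1323) = 1375920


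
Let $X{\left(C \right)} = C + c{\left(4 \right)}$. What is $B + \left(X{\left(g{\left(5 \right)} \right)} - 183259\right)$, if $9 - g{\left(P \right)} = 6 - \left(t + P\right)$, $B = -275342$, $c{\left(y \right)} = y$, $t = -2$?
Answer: $-458591$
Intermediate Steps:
$g{\left(P \right)} = 1 + P$ ($g{\left(P \right)} = 9 - \left(6 - \left(-2 + P\right)\right) = 9 - \left(8 - P\right) = 9 + \left(-8 + P\right) = 1 + P$)
$X{\left(C \right)} = 4 + C$ ($X{\left(C \right)} = C + 4 = 4 + C$)
$B + \left(X{\left(g{\left(5 \right)} \right)} - 183259\right) = -275342 + \left(\left(4 + \left(1 + 5\right)\right) - 183259\right) = -275342 + \left(\left(4 + 6\right) - 183259\right) = -275342 + \left(10 - 183259\right) = -275342 - 183249 = -458591$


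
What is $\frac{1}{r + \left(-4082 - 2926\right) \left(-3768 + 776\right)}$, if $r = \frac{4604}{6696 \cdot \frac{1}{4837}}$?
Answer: $\frac{1674}{35105892251} \approx 4.7684 \cdot 10^{-8}$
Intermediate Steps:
$r = \frac{5567387}{1674}$ ($r = \frac{4604}{6696 \cdot \frac{1}{4837}} = \frac{4604}{\frac{6696}{4837}} = 4604 \cdot \frac{4837}{6696} = \frac{5567387}{1674} \approx 3325.8$)
$\frac{1}{r + \left(-4082 - 2926\right) \left(-3768 + 776\right)} = \frac{1}{\frac{5567387}{1674} + \left(-4082 - 2926\right) \left(-3768 + 776\right)} = \frac{1}{\frac{5567387}{1674} - -20967936} = \frac{1}{\frac{5567387}{1674} + 20967936} = \frac{1}{\frac{35105892251}{1674}} = \frac{1674}{35105892251}$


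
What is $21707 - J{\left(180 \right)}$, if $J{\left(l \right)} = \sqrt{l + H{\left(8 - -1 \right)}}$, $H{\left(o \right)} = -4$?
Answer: $21707 - 4 \sqrt{11} \approx 21694.0$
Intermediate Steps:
$J{\left(l \right)} = \sqrt{-4 + l}$ ($J{\left(l \right)} = \sqrt{l - 4} = \sqrt{-4 + l}$)
$21707 - J{\left(180 \right)} = 21707 - \sqrt{-4 + 180} = 21707 - \sqrt{176} = 21707 - 4 \sqrt{11}$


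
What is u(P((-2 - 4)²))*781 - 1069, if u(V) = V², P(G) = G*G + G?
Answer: 1385667875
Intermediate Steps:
P(G) = G + G² (P(G) = G² + G = G + G²)
u(P((-2 - 4)²))*781 - 1069 = ((-2 - 4)²*(1 + (-2 - 4)²))²*781 - 1069 = ((-6)²*(1 + (-6)²))²*781 - 1069 = (36*(1 + 36))²*781 - 1069 = (36*37)²*781 - 1069 = 1332²*781 - 1069 = 1774224*781 - 1069 = 1385668944 - 1069 = 1385667875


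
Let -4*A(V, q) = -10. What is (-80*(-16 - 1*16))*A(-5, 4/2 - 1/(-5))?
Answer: 6400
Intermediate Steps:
A(V, q) = 5/2 (A(V, q) = -¼*(-10) = 5/2)
(-80*(-16 - 1*16))*A(-5, 4/2 - 1/(-5)) = -80*(-16 - 1*16)*(5/2) = -80*(-16 - 16)*(5/2) = -80*(-32)*(5/2) = 2560*(5/2) = 6400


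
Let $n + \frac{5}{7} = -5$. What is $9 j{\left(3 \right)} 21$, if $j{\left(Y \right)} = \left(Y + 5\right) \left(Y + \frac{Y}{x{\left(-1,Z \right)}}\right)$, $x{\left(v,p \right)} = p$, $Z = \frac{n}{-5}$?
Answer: $8505$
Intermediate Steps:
$n = - \frac{40}{7}$ ($n = - \frac{5}{7} - 5 = - \frac{40}{7} \approx -5.7143$)
$Z = \frac{8}{7}$ ($Z = - \frac{40}{7 \left(-5\right)} = \left(- \frac{40}{7}\right) \left(- \frac{1}{5}\right) = \frac{8}{7} \approx 1.1429$)
$j{\left(Y \right)} = \frac{15 Y \left(5 + Y\right)}{8}$ ($j{\left(Y \right)} = \left(Y + 5\right) \left(Y + \frac{Y}{\frac{8}{7}}\right) = \left(5 + Y\right) \left(Y + Y \frac{7}{8}\right) = \left(5 + Y\right) \left(Y + \frac{7 Y}{8}\right) = \left(5 + Y\right) \frac{15 Y}{8} = \frac{15 Y \left(5 + Y\right)}{8}$)
$9 j{\left(3 \right)} 21 = 9 \cdot \frac{15}{8} \cdot 3 \left(5 + 3\right) 21 = 9 \cdot \frac{15}{8} \cdot 3 \cdot 8 \cdot 21 = 9 \cdot 45 \cdot 21 = 405 \cdot 21 = 8505$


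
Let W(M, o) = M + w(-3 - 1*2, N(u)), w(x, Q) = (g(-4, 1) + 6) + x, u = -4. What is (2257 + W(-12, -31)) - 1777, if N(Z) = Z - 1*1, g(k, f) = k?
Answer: 465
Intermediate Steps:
N(Z) = -1 + Z (N(Z) = Z - 1 = -1 + Z)
w(x, Q) = 2 + x (w(x, Q) = (-4 + 6) + x = 2 + x)
W(M, o) = -3 + M (W(M, o) = M + (2 + (-3 - 1*2)) = M + (2 + (-3 - 2)) = M + (2 - 5) = M - 3 = -3 + M)
(2257 + W(-12, -31)) - 1777 = (2257 + (-3 - 12)) - 1777 = (2257 - 15) - 1777 = 2242 - 1777 = 465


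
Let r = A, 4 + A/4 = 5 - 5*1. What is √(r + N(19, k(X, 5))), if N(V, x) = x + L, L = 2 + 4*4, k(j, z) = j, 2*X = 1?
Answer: √10/2 ≈ 1.5811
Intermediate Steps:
X = ½ (X = (½)*1 = ½ ≈ 0.50000)
A = -16 (A = -16 + 4*(5 - 5*1) = -16 + 4*(5 - 5) = -16 + 4*0 = -16 + 0 = -16)
L = 18 (L = 2 + 16 = 18)
N(V, x) = 18 + x (N(V, x) = x + 18 = 18 + x)
r = -16
√(r + N(19, k(X, 5))) = √(-16 + (18 + ½)) = √(-16 + 37/2) = √(5/2) = √10/2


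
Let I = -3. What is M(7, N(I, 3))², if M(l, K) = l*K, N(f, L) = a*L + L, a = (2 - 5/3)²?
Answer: 4900/9 ≈ 544.44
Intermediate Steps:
a = ⅑ (a = (2 - 5*⅓)² = (2 - 5/3)² = (⅓)² = ⅑ ≈ 0.11111)
N(f, L) = 10*L/9 (N(f, L) = L/9 + L = 10*L/9)
M(l, K) = K*l
M(7, N(I, 3))² = (((10/9)*3)*7)² = ((10/3)*7)² = (70/3)² = 4900/9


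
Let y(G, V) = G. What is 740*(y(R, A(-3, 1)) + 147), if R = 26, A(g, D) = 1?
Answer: 128020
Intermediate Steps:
740*(y(R, A(-3, 1)) + 147) = 740*(26 + 147) = 740*173 = 128020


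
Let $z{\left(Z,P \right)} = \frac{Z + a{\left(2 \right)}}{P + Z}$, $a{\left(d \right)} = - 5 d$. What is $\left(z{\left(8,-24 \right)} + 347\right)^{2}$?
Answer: $\frac{7711729}{64} \approx 1.205 \cdot 10^{5}$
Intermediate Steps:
$z{\left(Z,P \right)} = \frac{-10 + Z}{P + Z}$ ($z{\left(Z,P \right)} = \frac{Z - 10}{P + Z} = \frac{-10 + Z}{P + Z}$)
$\left(z{\left(8,-24 \right)} + 347\right)^{2} = \left(\frac{-10 + 8}{-24 + 8} + 347\right)^{2} = \left(\frac{1}{-16} \left(-2\right) + 347\right)^{2} = \left(\left(- \frac{1}{16}\right) \left(-2\right) + 347\right)^{2} = \left(\frac{1}{8} + 347\right)^{2} = \left(\frac{2777}{8}\right)^{2} = \frac{7711729}{64}$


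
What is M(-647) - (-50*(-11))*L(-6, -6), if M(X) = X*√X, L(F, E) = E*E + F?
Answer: -16500 - 647*I*√647 ≈ -16500.0 - 16457.0*I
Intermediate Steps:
L(F, E) = F + E² (L(F, E) = E² + F = F + E²)
M(X) = X^(3/2)
M(-647) - (-50*(-11))*L(-6, -6) = (-647)^(3/2) - (-50*(-11))*(-6 + (-6)²) = -647*I*√647 - 550*(-6 + 36) = -647*I*√647 - 550*30 = -647*I*√647 - 1*16500 = -647*I*√647 - 16500 = -16500 - 647*I*√647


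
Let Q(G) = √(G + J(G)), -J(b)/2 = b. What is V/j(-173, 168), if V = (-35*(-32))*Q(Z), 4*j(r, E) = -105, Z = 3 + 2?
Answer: -128*I*√5/3 ≈ -95.406*I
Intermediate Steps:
Z = 5
J(b) = -2*b
j(r, E) = -105/4 (j(r, E) = (¼)*(-105) = -105/4)
Q(G) = √(-G) (Q(G) = √(G - 2*G) = √(-G))
V = 1120*I*√5 (V = (-35*(-32))*√(-1*5) = 1120*√(-5) = 1120*(I*√5) = 1120*I*√5 ≈ 2504.4*I)
V/j(-173, 168) = (1120*I*√5)/(-105/4) = (1120*I*√5)*(-4/105) = -128*I*√5/3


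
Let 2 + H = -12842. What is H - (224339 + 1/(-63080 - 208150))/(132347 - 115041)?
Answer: -60349381011689/4693906380 ≈ -12857.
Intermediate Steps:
H = -12844 (H = -2 - 12842 = -12844)
H - (224339 + 1/(-63080 - 208150))/(132347 - 115041) = -12844 - (224339 + 1/(-63080 - 208150))/(132347 - 115041) = -12844 - (224339 + 1/(-271230))/17306 = -12844 - (224339 - 1/271230)/17306 = -12844 - 60847466969/(271230*17306) = -12844 - 1*60847466969/4693906380 = -12844 - 60847466969/4693906380 = -60349381011689/4693906380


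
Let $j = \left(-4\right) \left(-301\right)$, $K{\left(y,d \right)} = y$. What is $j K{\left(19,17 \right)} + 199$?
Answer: $23075$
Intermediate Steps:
$j = 1204$
$j K{\left(19,17 \right)} + 199 = 1204 \cdot 19 + 199 = 22876 + 199 = 23075$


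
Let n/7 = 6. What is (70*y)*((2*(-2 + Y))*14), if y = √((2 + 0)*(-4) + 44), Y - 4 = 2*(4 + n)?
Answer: 1105440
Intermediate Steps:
n = 42 (n = 7*6 = 42)
Y = 96 (Y = 4 + 2*(4 + 42) = 4 + 2*46 = 4 + 92 = 96)
y = 6 (y = √(2*(-4) + 44) = √(-8 + 44) = √36 = 6)
(70*y)*((2*(-2 + Y))*14) = (70*6)*((2*(-2 + 96))*14) = 420*((2*94)*14) = 420*(188*14) = 420*2632 = 1105440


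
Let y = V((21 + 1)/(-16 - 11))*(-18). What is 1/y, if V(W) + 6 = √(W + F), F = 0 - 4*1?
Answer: 9/1102 + I*√390/6612 ≈ 0.008167 + 0.0029868*I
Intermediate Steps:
F = -4 (F = 0 - 4 = -4)
V(W) = -6 + √(-4 + W) (V(W) = -6 + √(W - 4) = -6 + √(-4 + W))
y = 108 - 2*I*√390 (y = (-6 + √(-4 + (21 + 1)/(-16 - 11)))*(-18) = (-6 + √(-4 + 22/(-27)))*(-18) = (-6 + √(-4 + 22*(-1/27)))*(-18) = (-6 + √(-4 - 22/27))*(-18) = (-6 + √(-130/27))*(-18) = (-6 + I*√390/9)*(-18) = 108 - 2*I*√390 ≈ 108.0 - 39.497*I)
1/y = 1/(108 - 2*I*√390)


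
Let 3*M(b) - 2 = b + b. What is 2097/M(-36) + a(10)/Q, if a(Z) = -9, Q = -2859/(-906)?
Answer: -6185583/66710 ≈ -92.724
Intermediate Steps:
M(b) = ⅔ + 2*b/3 (M(b) = ⅔ + (b + b)/3 = ⅔ + (2*b)/3 = ⅔ + 2*b/3)
Q = 953/302 (Q = -2859*(-1/906) = 953/302 ≈ 3.1556)
2097/M(-36) + a(10)/Q = 2097/(⅔ + (⅔)*(-36)) - 9/953/302 = 2097/(⅔ - 24) - 9*302/953 = 2097/(-70/3) - 2718/953 = 2097*(-3/70) - 2718/953 = -6291/70 - 2718/953 = -6185583/66710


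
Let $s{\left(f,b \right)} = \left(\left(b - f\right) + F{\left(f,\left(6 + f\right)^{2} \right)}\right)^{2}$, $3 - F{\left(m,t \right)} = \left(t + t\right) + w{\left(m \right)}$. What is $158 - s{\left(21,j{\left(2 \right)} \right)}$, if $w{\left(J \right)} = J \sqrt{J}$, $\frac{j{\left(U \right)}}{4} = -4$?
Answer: $-2235167 - 62664 \sqrt{21} \approx -2.5223 \cdot 10^{6}$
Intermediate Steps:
$j{\left(U \right)} = -16$ ($j{\left(U \right)} = 4 \left(-4\right) = -16$)
$w{\left(J \right)} = J^{\frac{3}{2}}$
$F{\left(m,t \right)} = 3 - m^{\frac{3}{2}} - 2 t$ ($F{\left(m,t \right)} = 3 - \left(\left(t + t\right) + m^{\frac{3}{2}}\right) = 3 - \left(2 t + m^{\frac{3}{2}}\right) = 3 - \left(m^{\frac{3}{2}} + 2 t\right) = 3 - m^{\frac{3}{2}} - 2 t$)
$s{\left(f,b \right)} = \left(3 + b - f - f^{\frac{3}{2}} - 2 \left(6 + f\right)^{2}\right)^{2}$ ($s{\left(f,b \right)} = \left(\left(b - f\right) - \left(-3 + f^{\frac{3}{2}} + 2 \left(6 + f\right)^{2}\right)\right)^{2} = \left(3 + b - f - f^{\frac{3}{2}} - 2 \left(6 + f\right)^{2}\right)^{2}$)
$158 - s{\left(21,j{\left(2 \right)} \right)} = 158 - \left(-3 + 21 + 21^{\frac{3}{2}} - -16 + 2 \left(6 + 21\right)^{2}\right)^{2} = 158 - \left(-3 + 21 + 21 \sqrt{21} + 16 + 2 \cdot 27^{2}\right)^{2} = 158 - \left(-3 + 21 + 21 \sqrt{21} + 16 + 2 \cdot 729\right)^{2} = 158 - \left(-3 + 21 + 21 \sqrt{21} + 16 + 1458\right)^{2} = 158 - \left(1492 + 21 \sqrt{21}\right)^{2}$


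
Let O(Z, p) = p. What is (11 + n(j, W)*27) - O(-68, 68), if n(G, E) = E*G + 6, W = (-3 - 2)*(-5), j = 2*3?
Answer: 4155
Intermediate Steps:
j = 6
W = 25 (W = -5*(-5) = 25)
n(G, E) = 6 + E*G
(11 + n(j, W)*27) - O(-68, 68) = (11 + (6 + 25*6)*27) - 1*68 = (11 + (6 + 150)*27) - 68 = (11 + 156*27) - 68 = (11 + 4212) - 68 = 4223 - 68 = 4155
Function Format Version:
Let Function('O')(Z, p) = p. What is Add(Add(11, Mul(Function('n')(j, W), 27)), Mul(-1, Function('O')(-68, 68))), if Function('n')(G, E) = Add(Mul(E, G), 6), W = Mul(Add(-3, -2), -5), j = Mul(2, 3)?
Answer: 4155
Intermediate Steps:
j = 6
W = 25 (W = Mul(-5, -5) = 25)
Function('n')(G, E) = Add(6, Mul(E, G))
Add(Add(11, Mul(Function('n')(j, W), 27)), Mul(-1, Function('O')(-68, 68))) = Add(Add(11, Mul(Add(6, Mul(25, 6)), 27)), Mul(-1, 68)) = Add(Add(11, Mul(Add(6, 150), 27)), -68) = Add(Add(11, Mul(156, 27)), -68) = Add(Add(11, 4212), -68) = Add(4223, -68) = 4155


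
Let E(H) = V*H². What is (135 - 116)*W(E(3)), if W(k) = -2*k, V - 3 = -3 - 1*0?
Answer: 0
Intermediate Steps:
V = 0 (V = 3 + (-3 - 1*0) = 3 + (-3 + 0) = 3 - 3 = 0)
E(H) = 0 (E(H) = 0*H² = 0)
(135 - 116)*W(E(3)) = (135 - 116)*(-2*0) = 19*0 = 0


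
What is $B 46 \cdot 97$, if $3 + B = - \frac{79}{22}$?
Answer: $- \frac{323495}{11} \approx -29409.0$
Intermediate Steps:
$B = - \frac{145}{22}$ ($B = -3 - \frac{79}{22} = - \frac{145}{22} \approx -6.5909$)
$B 46 \cdot 97 = \left(- \frac{145}{22}\right) 46 \cdot 97 = \left(- \frac{3335}{11}\right) 97 = - \frac{323495}{11}$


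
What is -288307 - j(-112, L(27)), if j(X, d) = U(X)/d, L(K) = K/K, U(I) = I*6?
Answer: -287635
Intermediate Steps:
U(I) = 6*I
L(K) = 1
j(X, d) = 6*X/d (j(X, d) = (6*X)/d = 6*X/d)
-288307 - j(-112, L(27)) = -288307 - 6*(-112)/1 = -288307 - 6*(-112) = -288307 - 1*(-672) = -288307 + 672 = -287635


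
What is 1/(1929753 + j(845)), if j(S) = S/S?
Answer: 1/1929754 ≈ 5.1820e-7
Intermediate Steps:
j(S) = 1
1/(1929753 + j(845)) = 1/(1929753 + 1) = 1/1929754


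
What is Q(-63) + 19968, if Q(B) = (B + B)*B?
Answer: 27906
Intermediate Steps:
Q(B) = 2*B**2 (Q(B) = (2*B)*B = 2*B**2)
Q(-63) + 19968 = 2*(-63)**2 + 19968 = 2*3969 + 19968 = 7938 + 19968 = 27906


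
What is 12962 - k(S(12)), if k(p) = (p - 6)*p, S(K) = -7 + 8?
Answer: 12967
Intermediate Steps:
S(K) = 1
k(p) = p*(-6 + p) (k(p) = (-6 + p)*p = p*(-6 + p))
12962 - k(S(12)) = 12962 - (-6 + 1) = 12962 - (-5) = 12962 - 1*(-5) = 12962 + 5 = 12967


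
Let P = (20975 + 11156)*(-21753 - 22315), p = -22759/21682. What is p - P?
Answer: 30700604200497/21682 ≈ 1.4159e+9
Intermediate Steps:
p = -22759/21682 (p = -22759*1/21682 = -22759/21682 ≈ -1.0497)
P = -1415948908 (P = 32131*(-44068) = -1415948908)
p - P = -22759/21682 - 1*(-1415948908) = -22759/21682 + 1415948908 = 30700604200497/21682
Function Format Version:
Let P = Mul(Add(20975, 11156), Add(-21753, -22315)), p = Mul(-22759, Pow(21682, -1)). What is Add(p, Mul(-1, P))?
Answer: Rational(30700604200497, 21682) ≈ 1.4159e+9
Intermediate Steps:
p = Rational(-22759, 21682) (p = Mul(-22759, Rational(1, 21682)) = Rational(-22759, 21682) ≈ -1.0497)
P = -1415948908 (P = Mul(32131, -44068) = -1415948908)
Add(p, Mul(-1, P)) = Add(Rational(-22759, 21682), Mul(-1, -1415948908)) = Add(Rational(-22759, 21682), 1415948908) = Rational(30700604200497, 21682)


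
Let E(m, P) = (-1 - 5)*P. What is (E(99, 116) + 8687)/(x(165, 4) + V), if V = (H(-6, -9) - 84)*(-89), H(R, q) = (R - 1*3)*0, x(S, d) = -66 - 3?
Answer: 7991/7407 ≈ 1.0788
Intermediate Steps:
x(S, d) = -69
H(R, q) = 0 (H(R, q) = (R - 3)*0 = (-3 + R)*0 = 0)
E(m, P) = -6*P
V = 7476 (V = (0 - 84)*(-89) = -84*(-89) = 7476)
(E(99, 116) + 8687)/(x(165, 4) + V) = (-6*116 + 8687)/(-69 + 7476) = (-696 + 8687)/7407 = 7991*(1/7407) = 7991/7407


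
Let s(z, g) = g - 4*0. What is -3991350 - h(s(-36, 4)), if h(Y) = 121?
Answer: -3991471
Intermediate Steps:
s(z, g) = g (s(z, g) = g + 0 = g)
-3991350 - h(s(-36, 4)) = -3991350 - 1*121 = -3991350 - 121 = -3991471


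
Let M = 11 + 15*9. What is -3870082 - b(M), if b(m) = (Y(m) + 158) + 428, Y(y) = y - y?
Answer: -3870668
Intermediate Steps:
Y(y) = 0
M = 146 (M = 11 + 135 = 146)
b(m) = 586 (b(m) = (0 + 158) + 428 = 158 + 428 = 586)
-3870082 - b(M) = -3870082 - 1*586 = -3870082 - 586 = -3870668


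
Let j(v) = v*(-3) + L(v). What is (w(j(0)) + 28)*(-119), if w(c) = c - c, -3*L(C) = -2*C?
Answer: -3332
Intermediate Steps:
L(C) = 2*C/3 (L(C) = -(-2)*C/3 = 2*C/3)
j(v) = -7*v/3 (j(v) = v*(-3) + 2*v/3 = -3*v + 2*v/3 = -7*v/3)
w(c) = 0
(w(j(0)) + 28)*(-119) = (0 + 28)*(-119) = 28*(-119) = -3332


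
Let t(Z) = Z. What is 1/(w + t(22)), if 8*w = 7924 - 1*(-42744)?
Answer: 2/12711 ≈ 0.00015734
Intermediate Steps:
w = 12667/2 (w = (7924 - 1*(-42744))/8 = (7924 + 42744)/8 = (⅛)*50668 = 12667/2 ≈ 6333.5)
1/(w + t(22)) = 1/(12667/2 + 22) = 1/(12711/2) = 2/12711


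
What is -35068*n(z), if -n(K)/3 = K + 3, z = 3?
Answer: 631224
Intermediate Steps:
n(K) = -9 - 3*K (n(K) = -3*(K + 3) = -3*(3 + K) = -9 - 3*K)
-35068*n(z) = -35068*(-9 - 3*3) = -35068*(-9 - 9) = -35068*(-18) = 631224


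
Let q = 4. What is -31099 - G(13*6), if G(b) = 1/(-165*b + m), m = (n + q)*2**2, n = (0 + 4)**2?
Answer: -397756209/12790 ≈ -31099.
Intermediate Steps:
n = 16 (n = 4**2 = 16)
m = 80 (m = (16 + 4)*2**2 = 20*4 = 80)
G(b) = 1/(80 - 165*b) (G(b) = 1/(-165*b + 80) = 1/(80 - 165*b))
-31099 - G(13*6) = -31099 - (-1)/(-80 + 165*(13*6)) = -31099 - (-1)/(-80 + 165*78) = -31099 - (-1)/(-80 + 12870) = -31099 - (-1)/12790 = -31099 - 1*(-1/12790) = -31099 + 1/12790 = -397756209/12790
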